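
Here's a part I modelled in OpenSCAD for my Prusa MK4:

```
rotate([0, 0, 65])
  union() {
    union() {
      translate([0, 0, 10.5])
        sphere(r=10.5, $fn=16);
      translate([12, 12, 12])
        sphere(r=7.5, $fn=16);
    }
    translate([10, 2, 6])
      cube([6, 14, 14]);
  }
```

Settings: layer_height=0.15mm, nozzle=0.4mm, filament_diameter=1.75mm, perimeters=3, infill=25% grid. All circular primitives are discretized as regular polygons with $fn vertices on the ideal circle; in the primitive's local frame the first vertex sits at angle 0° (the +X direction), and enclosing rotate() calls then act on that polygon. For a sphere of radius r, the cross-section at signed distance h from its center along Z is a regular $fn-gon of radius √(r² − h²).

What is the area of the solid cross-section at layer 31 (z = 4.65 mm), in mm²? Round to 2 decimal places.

239.58 mm²

At z = 4.65 mm: the sphere: section is a regular 16-gon, circumradius = √(r²−h²) = √(10.5²−5.85²) = 8.719 (area = (16/2)·8.719²·sin(360°/16) = 232.76 mm²); the r=7.5 sphere at (12, 12) contributes a regular 16-gon of circumradius √(7.5²−7.35²) = 1.492 (area = (16/2)·1.492²·sin(360°/16) = 6.82 mm²); Taking the union: the 2 present regions are separate (no shared area or edge), so areas and boundary lengths simply add and each stays a separate island — area = 239.58 mm²; the cube at (10, 2) is absent (z outside [6, 20]); Combining (union): only that combined region is present, so the union is just that shape — area = 239.58 mm²; (whole slice rotated 65° about Z — lengths, areas and connectivity unchanged). Overall, the cross-section has 2 separate islands. Net area = 239.58 mm².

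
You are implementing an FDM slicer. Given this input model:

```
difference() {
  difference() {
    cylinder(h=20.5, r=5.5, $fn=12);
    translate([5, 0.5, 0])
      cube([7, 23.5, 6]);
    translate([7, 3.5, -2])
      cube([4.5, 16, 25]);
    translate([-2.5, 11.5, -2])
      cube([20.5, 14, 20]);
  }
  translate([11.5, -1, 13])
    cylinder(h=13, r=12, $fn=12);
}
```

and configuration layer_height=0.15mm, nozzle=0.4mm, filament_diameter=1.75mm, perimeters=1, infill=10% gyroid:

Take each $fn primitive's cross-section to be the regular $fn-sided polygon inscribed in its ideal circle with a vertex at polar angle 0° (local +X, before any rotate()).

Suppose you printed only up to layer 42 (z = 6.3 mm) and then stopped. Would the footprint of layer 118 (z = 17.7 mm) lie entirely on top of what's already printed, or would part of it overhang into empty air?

entirely on top

Compare the two slices. At z = 6.3: the r=5.5 cylinder gives a regular 12-gon of circumradius 5.5 (constant along its height) (area = (12/2)·5.500²·sin(360°/12) = 90.75 mm²); the cube at (5, 0.5) is absent (z outside [0, 6]); the 4.5×16 cube at (7, 3.5) contributes its full rectangle (area 72.00 mm²); the 20.5×14 cube at (-2.5, 11.5) contributes its full rectangle (area 287.00 mm²); Subtracting the remaining from the first: starting from the r=5.5 cylinder (90.75 mm²), the 4.5×16 cube at (7, 3.5) misses the remaining region (no effect); the 20.5×14 cube at (-2.5, 11.5) misses the remaining region (no effect) — area = 90.75 mm²; the cylinder at (11.5, -1) is not intersected at this z (z outside [13, 26]); Taking the first minus the rest: none of the subtracted shapes is present at this height, so the result so far is unchanged — area = 90.75 mm². At z = 17.7: the r=5.5 cylinder gives a regular 12-gon of circumradius 5.5 (constant along its height) (area = (12/2)·5.500²·sin(360°/12) = 90.75 mm²); the cube at (5, 0.5) does not reach this height (z outside [0, 6]); the cube at (7, 3.5) is present — its section is the full 4.5×16 rectangle (area 72.00 mm²); the cube at (-2.5, 11.5) (footprint 20.5×14) is included at this height (area 287.00 mm²); Taking the first minus the rest: starting from the r=5.5 cylinder (90.75 mm²), the 4.5×16 cube at (7, 3.5) misses the remaining region (no effect); the 20.5×14 cube at (-2.5, 11.5) misses the remaining region (no effect) — area = 90.75 mm²; the r=12 cylinder at (11.5, -1) contributes a regular 12-gon of circumradius 12 (area = (12/2)·12.000²·sin(360°/12) = 432.00 mm²); After the difference (first − rest): starting from the result so far (90.75 mm²), the r=12 cylinder at (11.5, -1) partially overlaps it — only the 42.75 mm² overlap (of its 432.00 mm²) is removed, clipping the outline — area = 48.00 mm². Checking containment: the cross-section at z = 17.7 is a subset of the cross-section at z = 6.3.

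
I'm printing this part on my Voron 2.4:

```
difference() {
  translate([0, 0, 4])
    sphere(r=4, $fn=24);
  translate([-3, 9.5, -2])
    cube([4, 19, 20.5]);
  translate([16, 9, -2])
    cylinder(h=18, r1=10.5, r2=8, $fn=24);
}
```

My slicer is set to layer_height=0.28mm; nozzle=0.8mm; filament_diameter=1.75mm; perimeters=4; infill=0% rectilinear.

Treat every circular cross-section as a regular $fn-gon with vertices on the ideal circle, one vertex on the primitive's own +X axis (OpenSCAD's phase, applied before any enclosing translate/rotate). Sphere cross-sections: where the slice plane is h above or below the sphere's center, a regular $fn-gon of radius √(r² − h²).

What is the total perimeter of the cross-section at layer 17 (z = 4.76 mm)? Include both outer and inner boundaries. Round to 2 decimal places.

24.60 mm

At z = 4.76 mm: the sphere: section is a regular 24-gon, circumradius = √(r²−h²) = √(4²−0.76²) = 3.927 (perimeter = 2·24·3.927·sin(180°/24) = 24.60 mm); the cube at (-3, 9.5) (footprint 4×19) is included at this height (perimeter 46.00 mm); the cone at (16, 9) (r1=10.5→r2=8) has section circumradius 9.561 here — a regular 24-gon (perimeter = 2·24·9.561·sin(180°/24) = 59.90 mm); After the difference (first − rest): starting from the r=4 sphere, the 4×19 cube at (-3, 9.5) misses the remaining region (no effect); the cone at (16, 9) misses the remaining region (no effect) — boundary = 24.60 mm. Overall, the cross-section is a single solid region. Total boundary length (outer) = 24.60 mm.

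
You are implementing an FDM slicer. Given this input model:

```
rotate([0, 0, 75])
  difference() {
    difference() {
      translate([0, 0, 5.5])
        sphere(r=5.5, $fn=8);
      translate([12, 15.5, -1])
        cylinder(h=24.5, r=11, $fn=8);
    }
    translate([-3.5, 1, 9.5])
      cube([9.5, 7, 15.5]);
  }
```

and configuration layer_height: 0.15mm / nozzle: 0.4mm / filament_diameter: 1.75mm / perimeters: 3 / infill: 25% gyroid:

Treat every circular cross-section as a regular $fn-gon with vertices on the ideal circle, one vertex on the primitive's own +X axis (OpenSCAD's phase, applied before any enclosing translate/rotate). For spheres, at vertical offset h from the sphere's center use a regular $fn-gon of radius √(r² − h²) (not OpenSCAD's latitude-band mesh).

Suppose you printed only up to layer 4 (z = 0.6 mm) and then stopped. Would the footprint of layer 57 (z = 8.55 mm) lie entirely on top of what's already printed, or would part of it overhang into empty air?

part overhangs

Compare the two slices. At z = 0.6: the r=5.5 sphere contributes a regular 8-gon of circumradius √(5.5²−4.9²) = 2.498 (area = (8/2)·2.498²·sin(360°/8) = 17.65 mm²); the r=11 cylinder at (12, 15.5) contributes a regular 8-gon of circumradius 11 (area = (8/2)·11.000²·sin(360°/8) = 342.24 mm²); After the difference (first − rest): starting from the r=5.5 sphere (17.65 mm²), the r=11 cylinder at (12, 15.5) misses the remaining region (no effect) — area = 17.65 mm²; the cube at (-3.5, 1) is not intersected at this z (z outside [9.5, 25]); Taking the first minus the rest: none of the subtracted shapes is present at this height, so the result so far is unchanged — area = 17.65 mm²; (whole slice rotated 75° about Z — lengths, areas and connectivity unchanged). At z = 8.55: the r=5.5 sphere contributes a regular 8-gon of circumradius √(5.5²−3.05²) = 4.577 (area = (8/2)·4.577²·sin(360°/8) = 59.25 mm²); the cylinder at (12, 15.5): section is a regular 8-gon, circumradius r=11 (area = (8/2)·11.000²·sin(360°/8) = 342.24 mm²); Subtracting the remaining from the first: starting from the r=5.5 sphere (59.25 mm²), the r=11 cylinder at (12, 15.5) misses the remaining region (no effect) — area = 59.25 mm²; the cube at (-3.5, 1) does not reach this height (z outside [9.5, 25]); Taking the first minus the rest: none of the subtracted shapes is present at this height, so the result so far is unchanged — area = 59.25 mm²; (whole slice rotated 75° about Z — lengths, areas and connectivity unchanged). Checking containment: at z = 8.55 the cross-section extends beyond the z = 0.6 cross-section by about 41.60 mm².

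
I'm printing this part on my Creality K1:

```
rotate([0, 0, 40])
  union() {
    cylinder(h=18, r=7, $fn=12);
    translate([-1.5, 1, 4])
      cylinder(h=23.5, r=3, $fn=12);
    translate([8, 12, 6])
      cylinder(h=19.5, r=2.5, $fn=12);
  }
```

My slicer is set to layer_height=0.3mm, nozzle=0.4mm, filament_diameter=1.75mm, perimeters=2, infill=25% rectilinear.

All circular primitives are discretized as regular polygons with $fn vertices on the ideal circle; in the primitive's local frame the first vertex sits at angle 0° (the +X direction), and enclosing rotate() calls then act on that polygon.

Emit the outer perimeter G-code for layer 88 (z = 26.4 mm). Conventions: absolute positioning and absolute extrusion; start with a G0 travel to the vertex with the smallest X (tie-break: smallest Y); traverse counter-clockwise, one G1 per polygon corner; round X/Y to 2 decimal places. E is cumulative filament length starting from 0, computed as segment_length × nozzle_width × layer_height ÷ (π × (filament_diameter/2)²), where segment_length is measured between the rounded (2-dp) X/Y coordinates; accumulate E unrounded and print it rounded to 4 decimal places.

G0 X-4.75 Y-0.72 Z26.40
G1 X-4.09 Y-2.13 E0.0777
G1 X-2.82 Y-3.02 E0.1550
G1 X-1.27 Y-3.15 E0.2326
G1 X0.14 Y-2.50 E0.3101
G1 X1.03 Y-1.22 E0.3879
G1 X1.16 Y0.32 E0.4650
G1 X0.51 Y1.73 E0.5424
G1 X-0.77 Y2.62 E0.6202
G1 X-2.31 Y2.76 E0.6974
G1 X-3.72 Y2.10 E0.7750
G1 X-4.61 Y0.83 E0.8524
G1 X-4.75 Y-0.72 E0.9301

At z = 26.4 mm: the cylinder is absent (z outside [0, 18]); the r=3 cylinder at (-1.5, 1) contributes a regular 12-gon of circumradius 3; the cylinder at (8, 12) is absent (z outside [6, 25.5]); Combining (union): only the r=3 cylinder at (-1.5, 1) is present, so the union is just that shape — 1 connected region; (whole slice rotated 40° about Z — lengths, areas and connectivity unchanged). The outline is a single polygon with 12 vertices. Extrusion per mm of travel: 0.4 × 0.3 / (π × 0.875²) = 0.049890. Accumulating E over each segment gives final E = 0.9301.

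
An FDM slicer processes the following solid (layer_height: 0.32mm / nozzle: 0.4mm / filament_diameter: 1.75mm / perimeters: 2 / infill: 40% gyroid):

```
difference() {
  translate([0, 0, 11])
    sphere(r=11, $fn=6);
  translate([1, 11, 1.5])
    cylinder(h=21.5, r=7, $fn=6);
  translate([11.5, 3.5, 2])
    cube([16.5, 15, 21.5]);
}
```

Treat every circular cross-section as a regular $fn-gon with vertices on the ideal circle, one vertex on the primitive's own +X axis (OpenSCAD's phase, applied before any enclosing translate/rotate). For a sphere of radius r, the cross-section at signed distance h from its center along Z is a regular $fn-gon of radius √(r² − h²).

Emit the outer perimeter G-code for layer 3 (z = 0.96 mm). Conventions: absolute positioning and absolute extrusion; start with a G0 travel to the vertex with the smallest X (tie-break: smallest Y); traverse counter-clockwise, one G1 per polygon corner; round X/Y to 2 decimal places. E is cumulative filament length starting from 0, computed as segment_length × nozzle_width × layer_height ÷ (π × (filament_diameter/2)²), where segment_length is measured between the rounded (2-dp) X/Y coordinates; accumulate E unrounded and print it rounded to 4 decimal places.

At z = 0.96 mm: the r=11 sphere slices to a regular 6-gon of circumradius 4.494 (√(r²−h²) with h=10.04 from center); the cylinder at (1, 11) is not intersected at this z (z outside [1.5, 23]); the cube at (11.5, 3.5) is absent (z outside [2, 23.5]); Taking the first minus the rest: none of the subtracted shapes is present at this height, so the r=11 sphere is unchanged — 1 connected region. The outline is a single polygon with 6 vertices. Extrusion per mm of travel: 0.4 × 0.32 / (π × 0.875²) = 0.053216. Accumulating E over each segment gives final E = 1.4345.

G0 X-4.49 Y0.00 Z0.96
G1 X-2.25 Y-3.89 E0.2389
G1 X2.25 Y-3.89 E0.4784
G1 X4.49 Y0.00 E0.7172
G1 X2.25 Y3.89 E0.9561
G1 X-2.25 Y3.89 E1.1956
G1 X-4.49 Y0.00 E1.4345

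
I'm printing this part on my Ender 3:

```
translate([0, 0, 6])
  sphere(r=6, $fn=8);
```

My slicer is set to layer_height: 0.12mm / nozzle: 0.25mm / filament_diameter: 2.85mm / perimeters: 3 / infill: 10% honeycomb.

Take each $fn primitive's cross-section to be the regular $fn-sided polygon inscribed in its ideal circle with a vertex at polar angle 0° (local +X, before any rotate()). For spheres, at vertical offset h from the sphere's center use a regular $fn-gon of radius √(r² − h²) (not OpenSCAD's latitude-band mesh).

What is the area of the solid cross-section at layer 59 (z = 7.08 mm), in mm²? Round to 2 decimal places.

At z = 7.08 mm: the sphere: section is a regular 8-gon, circumradius = √(r²−h²) = √(6²−1.08²) = 5.902 (area = (8/2)·5.902²·sin(360°/8) = 98.52 mm²). Overall, the cross-section is a single solid region. Net area = 98.52 mm².

98.52 mm²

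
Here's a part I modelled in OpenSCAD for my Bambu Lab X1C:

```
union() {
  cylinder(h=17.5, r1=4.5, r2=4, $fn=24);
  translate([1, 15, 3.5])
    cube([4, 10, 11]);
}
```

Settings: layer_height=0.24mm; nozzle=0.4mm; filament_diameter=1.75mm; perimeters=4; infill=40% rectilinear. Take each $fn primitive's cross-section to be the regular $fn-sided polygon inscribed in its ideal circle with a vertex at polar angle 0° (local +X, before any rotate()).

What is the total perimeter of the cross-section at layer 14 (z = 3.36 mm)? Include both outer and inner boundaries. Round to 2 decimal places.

At z = 3.36 mm: the cone (r1=4.5→r2=4) has section circumradius 4.404 here — a regular 24-gon (perimeter = 2·24·4.404·sin(180°/24) = 27.59 mm); the cube at (1, 15) is absent (z outside [3.5, 14.5]); Taking the union: only the cone is present, so the union is just that shape — boundary = 27.59 mm. Overall, the cross-section is a single solid region. Total boundary length (outer) = 27.59 mm.

27.59 mm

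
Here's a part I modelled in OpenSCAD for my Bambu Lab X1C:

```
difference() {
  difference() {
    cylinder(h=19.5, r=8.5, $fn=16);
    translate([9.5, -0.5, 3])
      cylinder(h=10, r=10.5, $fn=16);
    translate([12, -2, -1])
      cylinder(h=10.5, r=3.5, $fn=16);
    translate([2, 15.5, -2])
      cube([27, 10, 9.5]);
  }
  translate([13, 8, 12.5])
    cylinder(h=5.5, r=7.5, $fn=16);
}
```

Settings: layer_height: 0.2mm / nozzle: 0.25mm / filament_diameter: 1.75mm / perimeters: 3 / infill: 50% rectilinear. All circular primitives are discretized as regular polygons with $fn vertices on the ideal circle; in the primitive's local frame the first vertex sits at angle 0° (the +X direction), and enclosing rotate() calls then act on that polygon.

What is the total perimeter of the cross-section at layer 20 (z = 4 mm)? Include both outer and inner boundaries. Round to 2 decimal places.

At z = 4 mm: the r=8.5 cylinder gives a regular 16-gon of circumradius 8.5 (constant along its height) (perimeter = 2·16·8.500·sin(180°/16) = 53.06 mm); the cylinder at (9.5, -0.5): section is a regular 16-gon, circumradius r=10.5 (perimeter = 2·16·10.500·sin(180°/16) = 65.55 mm); the r=3.5 cylinder at (12, -2) gives a regular 16-gon of circumradius 3.5 (constant along its height) (perimeter = 2·16·3.500·sin(180°/16) = 21.85 mm); the 27×10 cube at (2, 15.5) contributes its full rectangle (perimeter 74.00 mm); Subtracting the remaining from the first: starting from the r=8.5 cylinder, the r=10.5 cylinder at (9.5, -0.5) partially overlaps it — only the 104.64 mm² overlap (of its 337.53 mm²) is removed, clipping the outline; the r=3.5 cylinder at (12, -2) misses the remaining region (no effect); the 27×10 cube at (2, 15.5) misses the remaining region (no effect) — boundary = 50.44 mm; the cylinder at (13, 8) is absent (z outside [12.5, 18]); Taking the first minus the rest: none of the subtracted shapes is present at this height, so that combined region is unchanged — boundary = 50.44 mm. Overall, the cross-section is a single solid region. Total boundary length (outer) = 50.44 mm.

50.44 mm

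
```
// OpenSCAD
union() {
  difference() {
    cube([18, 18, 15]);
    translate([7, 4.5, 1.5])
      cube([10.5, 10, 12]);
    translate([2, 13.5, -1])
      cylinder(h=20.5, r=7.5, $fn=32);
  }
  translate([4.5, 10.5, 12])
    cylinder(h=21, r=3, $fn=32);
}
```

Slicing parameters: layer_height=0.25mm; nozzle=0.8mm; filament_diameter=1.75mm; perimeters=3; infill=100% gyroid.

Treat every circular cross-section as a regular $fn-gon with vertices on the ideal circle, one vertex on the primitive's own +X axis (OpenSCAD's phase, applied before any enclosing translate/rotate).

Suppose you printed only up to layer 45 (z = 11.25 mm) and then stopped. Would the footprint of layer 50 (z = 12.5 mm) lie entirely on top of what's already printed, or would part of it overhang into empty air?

part overhangs

Compare the two slices. At z = 11.25: the 18×18 cube contributes its full rectangle (area 324.00 mm²); the cube at (7, 4.5) is present — its section is the full 10.5×10 rectangle (area 105.00 mm²); the r=7.5 cylinder at (2, 13.5) gives a regular 32-gon of circumradius 7.5 (constant along its height) (area = (32/2)·7.500²·sin(360°/32) = 175.58 mm²); Taking the first minus the rest: starting from the 18×18 cube (324.00 mm²), the 10.5×10 cube at (7, 4.5) lies wholly inside it (removes its full 105.00 mm² and its 41.00 mm outline becomes a hole wall); the r=7.5 cylinder at (2, 13.5) partially overlaps it — only the 87.17 mm² overlap (of its 175.58 mm²) is removed, clipping the outline — area = 131.83 mm²; the cylinder at (4.5, 10.5) is not intersected at this z (z outside [12, 33]); Combining (union): only that combined region is present, so the union is just that shape — area = 131.83 mm². At z = 12.5: the cube is present — its section is the full 18×18 rectangle (area 324.00 mm²); the cube at (7, 4.5) is present — its section is the full 10.5×10 rectangle (area 105.00 mm²); the r=7.5 cylinder at (2, 13.5) contributes a regular 32-gon of circumradius 7.5 (area = (32/2)·7.500²·sin(360°/32) = 175.58 mm²); Taking the first minus the rest: starting from the 18×18 cube (324.00 mm²), the 10.5×10 cube at (7, 4.5) lies wholly inside it (removes its full 105.00 mm² and its 41.00 mm outline becomes a hole wall); the r=7.5 cylinder at (2, 13.5) partially overlaps it — only the 87.17 mm² overlap (of its 175.58 mm²) is removed, clipping the outline — area = 131.83 mm²; the r=3 cylinder at (4.5, 10.5) contributes a regular 32-gon of circumradius 3 (area = (32/2)·3.000²·sin(360°/32) = 28.09 mm²); Taking the union: the 2 present regions are separate (no shared area or edge), so areas and boundary lengths simply add and each stays a separate island — area = 159.92 mm². Checking containment: at z = 12.5 the cross-section extends beyond the z = 11.25 cross-section by about 28.09 mm².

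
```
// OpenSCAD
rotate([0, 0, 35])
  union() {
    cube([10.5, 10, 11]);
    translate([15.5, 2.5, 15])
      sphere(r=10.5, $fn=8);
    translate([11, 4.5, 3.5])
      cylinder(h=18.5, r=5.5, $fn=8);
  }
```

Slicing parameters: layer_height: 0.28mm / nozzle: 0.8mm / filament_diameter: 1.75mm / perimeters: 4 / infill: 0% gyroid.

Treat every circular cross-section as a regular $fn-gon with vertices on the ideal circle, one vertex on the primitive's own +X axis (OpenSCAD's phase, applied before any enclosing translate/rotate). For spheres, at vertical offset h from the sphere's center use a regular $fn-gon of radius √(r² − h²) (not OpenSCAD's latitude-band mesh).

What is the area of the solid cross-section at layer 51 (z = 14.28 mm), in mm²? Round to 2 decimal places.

311.85 mm²

At z = 14.28 mm: the cube does not reach this height (z outside [0, 11]); the r=10.5 sphere at (15.5, 2.5) contributes a regular 8-gon of circumradius √(10.5²−0.72²) = 10.475 (area = (8/2)·10.475²·sin(360°/8) = 310.37 mm²); the cylinder at (11, 4.5): section is a regular 8-gon, circumradius r=5.5 (area = (8/2)·5.500²·sin(360°/8) = 85.56 mm²); Merging all regions: the regions partially overlap — summed areas 395.93 mm² minus the doubly-counted overlap 84.08 mm² gives 311.85 mm² — area = 311.85 mm²; (whole slice rotated 35° about Z — lengths, areas and connectivity unchanged). Overall, the cross-section is a single solid region. Net area = 311.85 mm².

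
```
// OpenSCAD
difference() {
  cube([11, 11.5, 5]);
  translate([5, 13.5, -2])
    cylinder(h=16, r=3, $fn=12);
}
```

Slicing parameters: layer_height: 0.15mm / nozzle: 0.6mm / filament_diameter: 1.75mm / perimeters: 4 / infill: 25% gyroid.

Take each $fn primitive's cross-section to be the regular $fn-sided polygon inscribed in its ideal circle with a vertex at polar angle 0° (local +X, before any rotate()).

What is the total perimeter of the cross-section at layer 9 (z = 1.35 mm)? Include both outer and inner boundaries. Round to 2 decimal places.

At z = 1.35 mm: the cube (footprint 11×11.5) is included at this height (perimeter 45.00 mm); the cylinder at (5, 13.5): section is a regular 12-gon, circumradius r=3 (perimeter = 2·12·3.000·sin(180°/12) = 18.63 mm); After the difference (first − rest): starting from the 11×11.5 cube, the r=3 cylinder at (5, 13.5) partially overlaps it — only the 2.75 mm² overlap (of its 27.00 mm²) is removed, clipping the outline — boundary = 45.60 mm. Overall, the cross-section is a single solid region. Total boundary length (outer) = 45.60 mm.

45.60 mm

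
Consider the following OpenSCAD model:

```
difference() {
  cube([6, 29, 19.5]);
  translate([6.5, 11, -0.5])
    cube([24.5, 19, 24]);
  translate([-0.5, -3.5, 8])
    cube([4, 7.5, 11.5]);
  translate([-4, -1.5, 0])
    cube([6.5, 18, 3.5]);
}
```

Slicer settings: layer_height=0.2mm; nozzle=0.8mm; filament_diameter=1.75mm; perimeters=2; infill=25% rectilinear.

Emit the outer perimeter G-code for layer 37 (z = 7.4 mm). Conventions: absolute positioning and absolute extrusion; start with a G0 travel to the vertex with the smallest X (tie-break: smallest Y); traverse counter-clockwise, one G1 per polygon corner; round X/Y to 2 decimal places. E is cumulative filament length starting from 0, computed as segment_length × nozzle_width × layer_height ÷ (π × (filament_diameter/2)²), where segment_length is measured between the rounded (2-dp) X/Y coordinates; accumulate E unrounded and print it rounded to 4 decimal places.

At z = 7.4 mm: the cube (footprint 6×29) is included at this height; the cube at (6.5, 11) is present — its section is the full 24.5×19 rectangle; the cube at (-0.5, -3.5) does not reach this height (z outside [8, 19.5]); the cube at (-4, -1.5) does not reach this height (z outside [0, 3.5]); Taking the first minus the rest: starting from the 6×29 cube, the 24.5×19 cube at (6.5, 11) misses the remaining region (no effect) — 1 connected region. The outline is a single polygon with 4 vertices. Extrusion per mm of travel: 0.8 × 0.2 / (π × 0.875²) = 0.066520. Accumulating E over each segment gives final E = 4.6564.

G0 X0.00 Y0.00 Z7.40
G1 X6.00 Y0.00 E0.3991
G1 X6.00 Y29.00 E2.3282
G1 X0.00 Y29.00 E2.7273
G1 X0.00 Y0.00 E4.6564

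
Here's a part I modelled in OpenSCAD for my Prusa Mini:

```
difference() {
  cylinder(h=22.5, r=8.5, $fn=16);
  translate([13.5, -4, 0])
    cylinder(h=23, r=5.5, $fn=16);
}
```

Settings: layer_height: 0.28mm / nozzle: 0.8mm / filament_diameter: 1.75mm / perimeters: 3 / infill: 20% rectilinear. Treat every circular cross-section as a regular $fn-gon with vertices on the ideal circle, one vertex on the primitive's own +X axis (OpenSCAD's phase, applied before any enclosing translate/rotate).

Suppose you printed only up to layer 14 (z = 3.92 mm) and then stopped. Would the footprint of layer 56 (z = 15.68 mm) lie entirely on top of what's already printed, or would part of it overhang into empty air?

Compare the two slices. At z = 3.92: the r=8.5 cylinder gives a regular 16-gon of circumradius 8.5 (constant along its height) (area = (16/2)·8.500²·sin(360°/16) = 221.19 mm²); the cylinder at (13.5, -4): section is a regular 16-gon, circumradius r=5.5 (area = (16/2)·5.500²·sin(360°/16) = 92.61 mm²); Taking the first minus the rest: starting from the r=8.5 cylinder (221.19 mm²), the r=5.5 cylinder at (13.5, -4) misses the remaining region (no effect) — area = 221.19 mm². At z = 15.68: the r=8.5 cylinder contributes a regular 16-gon of circumradius 8.5 (area = (16/2)·8.500²·sin(360°/16) = 221.19 mm²); the r=5.5 cylinder at (13.5, -4) contributes a regular 16-gon of circumradius 5.5 (area = (16/2)·5.500²·sin(360°/16) = 92.61 mm²); After the difference (first − rest): starting from the r=8.5 cylinder (221.19 mm²), the r=5.5 cylinder at (13.5, -4) misses the remaining region (no effect) — area = 221.19 mm². Checking containment: the cross-section at z = 15.68 is a subset of the cross-section at z = 3.92.

entirely on top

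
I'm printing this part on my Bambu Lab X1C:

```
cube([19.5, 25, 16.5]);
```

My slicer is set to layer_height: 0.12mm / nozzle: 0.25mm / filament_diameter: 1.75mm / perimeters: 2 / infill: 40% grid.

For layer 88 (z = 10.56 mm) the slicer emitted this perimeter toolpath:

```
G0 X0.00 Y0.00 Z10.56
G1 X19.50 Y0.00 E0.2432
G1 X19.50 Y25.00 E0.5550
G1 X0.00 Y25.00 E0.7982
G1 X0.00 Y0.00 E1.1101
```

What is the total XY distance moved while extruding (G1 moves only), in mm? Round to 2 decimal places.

Sum the Euclidean lengths of each G1 segment: total = 89.00 mm.

89.00 mm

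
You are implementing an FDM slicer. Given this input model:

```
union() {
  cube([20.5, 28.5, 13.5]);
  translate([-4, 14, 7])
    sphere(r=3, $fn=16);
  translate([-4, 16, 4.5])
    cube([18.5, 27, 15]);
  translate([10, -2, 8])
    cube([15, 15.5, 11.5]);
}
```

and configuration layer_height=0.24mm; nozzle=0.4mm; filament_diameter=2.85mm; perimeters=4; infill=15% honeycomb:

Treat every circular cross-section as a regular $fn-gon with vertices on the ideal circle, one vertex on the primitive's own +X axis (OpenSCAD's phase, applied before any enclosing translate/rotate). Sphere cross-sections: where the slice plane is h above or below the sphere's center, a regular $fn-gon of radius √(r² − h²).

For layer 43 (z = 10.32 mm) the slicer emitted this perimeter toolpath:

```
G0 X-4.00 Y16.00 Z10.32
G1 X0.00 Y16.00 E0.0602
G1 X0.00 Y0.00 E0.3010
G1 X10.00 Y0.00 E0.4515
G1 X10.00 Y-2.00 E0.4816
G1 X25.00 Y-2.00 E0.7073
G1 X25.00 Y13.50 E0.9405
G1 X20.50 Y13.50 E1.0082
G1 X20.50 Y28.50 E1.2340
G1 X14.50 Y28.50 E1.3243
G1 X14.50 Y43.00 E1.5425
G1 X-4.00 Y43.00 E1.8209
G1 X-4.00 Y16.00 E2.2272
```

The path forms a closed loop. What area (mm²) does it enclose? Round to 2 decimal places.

993.25 mm²

Apply the shoelace formula to the sequence of (X, Y) vertices; enclosed area = 993.25 mm².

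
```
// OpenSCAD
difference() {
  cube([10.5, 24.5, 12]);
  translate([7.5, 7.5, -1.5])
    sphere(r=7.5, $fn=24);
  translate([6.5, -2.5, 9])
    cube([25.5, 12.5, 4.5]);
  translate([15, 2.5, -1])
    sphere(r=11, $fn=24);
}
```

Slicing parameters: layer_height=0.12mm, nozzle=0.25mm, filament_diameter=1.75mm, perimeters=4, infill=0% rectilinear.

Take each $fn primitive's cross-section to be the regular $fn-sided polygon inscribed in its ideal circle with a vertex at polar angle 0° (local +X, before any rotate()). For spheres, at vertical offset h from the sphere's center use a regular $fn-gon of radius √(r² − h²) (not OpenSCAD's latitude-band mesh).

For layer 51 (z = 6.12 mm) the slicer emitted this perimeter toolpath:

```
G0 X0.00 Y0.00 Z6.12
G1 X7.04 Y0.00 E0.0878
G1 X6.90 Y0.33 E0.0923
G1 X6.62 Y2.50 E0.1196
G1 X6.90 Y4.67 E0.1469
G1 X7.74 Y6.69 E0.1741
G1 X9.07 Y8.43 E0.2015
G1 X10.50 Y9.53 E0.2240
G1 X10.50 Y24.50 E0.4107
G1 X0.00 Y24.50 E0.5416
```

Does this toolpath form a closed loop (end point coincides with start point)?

Start point (G0): (0.00, 0.00). End point (last G1): the path does not return to the start — open.

no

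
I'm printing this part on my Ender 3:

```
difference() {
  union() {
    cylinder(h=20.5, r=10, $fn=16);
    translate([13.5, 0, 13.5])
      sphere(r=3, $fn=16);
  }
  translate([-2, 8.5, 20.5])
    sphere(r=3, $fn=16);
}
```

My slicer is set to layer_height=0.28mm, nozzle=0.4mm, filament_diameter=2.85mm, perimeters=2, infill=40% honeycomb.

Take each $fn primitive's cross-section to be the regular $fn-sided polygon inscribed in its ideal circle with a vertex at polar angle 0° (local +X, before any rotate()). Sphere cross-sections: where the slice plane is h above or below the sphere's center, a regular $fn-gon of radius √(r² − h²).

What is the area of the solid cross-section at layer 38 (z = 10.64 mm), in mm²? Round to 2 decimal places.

308.66 mm²

At z = 10.64 mm: the r=10 cylinder gives a regular 16-gon of circumradius 10 (constant along its height) (area = (16/2)·10.000²·sin(360°/16) = 306.15 mm²); the r=3 sphere at (13.5, 0) slices to a regular 16-gon of circumradius 0.906 (√(r²−h²) with h=2.86 from center) (area = (16/2)·0.906²·sin(360°/16) = 2.51 mm²); Taking the union: the 2 present regions are separate (no shared area or edge), so areas and boundary lengths simply add and each stays a separate island — area = 308.66 mm²; the sphere at (-2, 8.5) is not intersected at this z (|z−center|=9.860 > r=3); After the difference (first − rest): none of the subtracted shapes is present at this height, so the result so far is unchanged — area = 308.66 mm². Overall, the cross-section has 2 separate islands. Net area = 308.66 mm².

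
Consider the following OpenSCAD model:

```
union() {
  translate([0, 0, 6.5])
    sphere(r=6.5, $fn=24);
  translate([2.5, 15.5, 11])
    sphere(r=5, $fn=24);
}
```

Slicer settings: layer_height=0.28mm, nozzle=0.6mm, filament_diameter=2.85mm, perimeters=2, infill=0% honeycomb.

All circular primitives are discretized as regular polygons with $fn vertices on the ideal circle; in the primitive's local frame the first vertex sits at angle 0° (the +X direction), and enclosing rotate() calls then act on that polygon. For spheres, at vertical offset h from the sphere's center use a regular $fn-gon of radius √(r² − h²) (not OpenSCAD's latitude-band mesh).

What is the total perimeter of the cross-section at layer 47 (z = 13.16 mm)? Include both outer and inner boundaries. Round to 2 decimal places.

28.25 mm

At z = 13.16 mm: the sphere is absent (|z−center|=6.660 > r=6.5); the sphere at (2.5, 15.5): section is a regular 24-gon, circumradius = √(r²−h²) = √(5²−2.16²) = 4.509 (perimeter = 2·24·4.509·sin(180°/24) = 28.25 mm); Merging all regions: only the r=5 sphere at (2.5, 15.5) is present, so the union is just that shape — boundary = 28.25 mm. Overall, the cross-section is a single solid region. Total boundary length (outer) = 28.25 mm.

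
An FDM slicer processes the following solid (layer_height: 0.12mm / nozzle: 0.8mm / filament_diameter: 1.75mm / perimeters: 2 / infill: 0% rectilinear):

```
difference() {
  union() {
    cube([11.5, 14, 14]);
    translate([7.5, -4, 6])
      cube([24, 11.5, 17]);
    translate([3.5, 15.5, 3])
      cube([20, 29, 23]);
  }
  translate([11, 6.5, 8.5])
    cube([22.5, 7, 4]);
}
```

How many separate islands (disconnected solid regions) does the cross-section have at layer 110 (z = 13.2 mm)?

2

At z = 13.2 mm: the cube (footprint 11.5×14) is included at this height; the cube at (7.5, -4) (footprint 24×11.5) is included at this height; the cube at (3.5, 15.5) is present — its section is the full 20×29 rectangle; Combining (union): the regions partially overlap (shared area 30.00 mm²), so overlapping operands fuse into one piece — 2 connected regions; the cube at (11, 6.5) is not intersected at this z (z outside [8.5, 12.5]); Taking the first minus the rest: none of the subtracted shapes is present at this height, so the result so far is unchanged — 2 connected regions. Overall, the cross-section has 2 separate islands. Island count = 2.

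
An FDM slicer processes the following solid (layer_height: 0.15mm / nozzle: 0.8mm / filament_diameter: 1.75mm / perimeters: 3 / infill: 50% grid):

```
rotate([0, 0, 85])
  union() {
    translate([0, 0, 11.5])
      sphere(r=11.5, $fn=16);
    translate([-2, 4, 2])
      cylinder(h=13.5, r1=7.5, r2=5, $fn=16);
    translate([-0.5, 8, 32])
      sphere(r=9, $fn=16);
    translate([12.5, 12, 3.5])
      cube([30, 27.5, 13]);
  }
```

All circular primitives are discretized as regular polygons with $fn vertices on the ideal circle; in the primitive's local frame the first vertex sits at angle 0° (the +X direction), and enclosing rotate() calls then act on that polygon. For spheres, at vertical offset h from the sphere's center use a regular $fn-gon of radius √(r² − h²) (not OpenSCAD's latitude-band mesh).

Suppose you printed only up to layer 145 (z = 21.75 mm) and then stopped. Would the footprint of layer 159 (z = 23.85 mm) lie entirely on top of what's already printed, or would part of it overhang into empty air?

Compare the two slices. At z = 21.75: the r=11.5 sphere contributes a regular 16-gon of circumradius √(11.5²−10.25²) = 5.214 (area = (16/2)·5.214²·sin(360°/16) = 83.23 mm²); the cone at (-2, 4) is not intersected at this z (z outside [2, 15.5]); the sphere at (-0.5, 8) is not intersected at this z (|z−center|=10.250 > r=9); the cube at (12.5, 12) does not reach this height (z outside [3.5, 16.5]); Combining (union): only the r=11.5 sphere is present, so the union is just that shape — area = 83.23 mm²; (rotated 85° about Z; rotation is an isometry so areas/perimeters/island counts are preserved). At z = 23.85: the sphere is not intersected at this z (|z−center|=12.350 > r=11.5); the cone at (-2, 4) is absent (z outside [2, 15.5]); the sphere at (-0.5, 8): section is a regular 16-gon, circumradius = √(r²−h²) = √(9²−8.15²) = 3.818 (area = (16/2)·3.818²·sin(360°/16) = 44.63 mm²); the cube at (12.5, 12) is not intersected at this z (z outside [3.5, 16.5]); Taking the union: only the r=9 sphere at (-0.5, 8) is present, so the union is just that shape — area = 44.63 mm²; (rotated 85° about Z; rotation is an isometry so areas/perimeters/island counts are preserved). Checking containment: at z = 23.85 the cross-section extends beyond the z = 21.75 cross-section by about 42.29 mm².

part overhangs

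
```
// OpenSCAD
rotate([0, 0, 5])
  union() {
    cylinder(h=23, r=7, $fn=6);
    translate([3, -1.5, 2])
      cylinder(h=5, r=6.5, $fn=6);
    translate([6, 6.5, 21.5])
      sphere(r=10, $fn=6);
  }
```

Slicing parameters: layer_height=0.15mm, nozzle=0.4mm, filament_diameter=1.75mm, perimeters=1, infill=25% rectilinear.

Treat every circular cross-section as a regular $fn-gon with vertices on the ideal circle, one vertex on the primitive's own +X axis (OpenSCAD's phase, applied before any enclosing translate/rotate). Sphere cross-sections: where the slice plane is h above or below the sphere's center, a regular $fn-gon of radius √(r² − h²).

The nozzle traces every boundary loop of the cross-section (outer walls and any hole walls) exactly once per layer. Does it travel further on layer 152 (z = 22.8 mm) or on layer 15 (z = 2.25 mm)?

layer 152 (z = 22.8 mm)

Layer 152 (z = 22.8): the r=7 cylinder gives a regular 6-gon of circumradius 7 (constant along its height) (perimeter = 2·6·7.000·sin(180°/6) = 42.00 mm); the cylinder at (3, -1.5) is not intersected at this z (z outside [2, 7]); the r=10 sphere at (6, 6.5) slices to a regular 6-gon of circumradius 9.915 (√(r²−h²) with h=1.3 from center) (perimeter = 2·6·9.915·sin(180°/6) = 59.49 mm); Merging all regions: the regions partially overlap (shared area 55.84 mm²), so the edge portions inside another operand are dropped and the merged outline is re-measured after clipping — boundary = 70.92 mm; (whole slice rotated 5° about Z — lengths, areas and connectivity unchanged). So its perimeter = 70.92 mm. Layer 15 (z = 2.25): the cylinder: section is a regular 6-gon, circumradius r=7 (perimeter = 2·6·7.000·sin(180°/6) = 42.00 mm); the cylinder at (3, -1.5): section is a regular 6-gon, circumradius r=6.5 (perimeter = 2·6·6.500·sin(180°/6) = 39.00 mm); the sphere at (6, 6.5) is not intersected at this z (|z−center|=19.250 > r=10); Combining (union): the regions partially overlap (shared area 76.32 mm²), so the edge portions inside another operand are dropped and the merged outline is re-measured after clipping — boundary = 48.23 mm; (whole slice rotated 5° about Z — lengths, areas and connectivity unchanged). So its perimeter = 48.23 mm. Layer 152 is larger (70.92 vs 48.23 mm).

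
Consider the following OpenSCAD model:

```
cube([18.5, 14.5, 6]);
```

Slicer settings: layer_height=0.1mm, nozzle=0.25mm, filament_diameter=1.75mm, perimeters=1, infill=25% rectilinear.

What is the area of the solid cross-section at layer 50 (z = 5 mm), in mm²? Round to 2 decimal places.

268.25 mm²

At z = 5 mm: the cube (footprint 18.5×14.5) is included at this height (area 268.25 mm²). Overall, the cross-section is a single solid region. Net area = 268.25 mm².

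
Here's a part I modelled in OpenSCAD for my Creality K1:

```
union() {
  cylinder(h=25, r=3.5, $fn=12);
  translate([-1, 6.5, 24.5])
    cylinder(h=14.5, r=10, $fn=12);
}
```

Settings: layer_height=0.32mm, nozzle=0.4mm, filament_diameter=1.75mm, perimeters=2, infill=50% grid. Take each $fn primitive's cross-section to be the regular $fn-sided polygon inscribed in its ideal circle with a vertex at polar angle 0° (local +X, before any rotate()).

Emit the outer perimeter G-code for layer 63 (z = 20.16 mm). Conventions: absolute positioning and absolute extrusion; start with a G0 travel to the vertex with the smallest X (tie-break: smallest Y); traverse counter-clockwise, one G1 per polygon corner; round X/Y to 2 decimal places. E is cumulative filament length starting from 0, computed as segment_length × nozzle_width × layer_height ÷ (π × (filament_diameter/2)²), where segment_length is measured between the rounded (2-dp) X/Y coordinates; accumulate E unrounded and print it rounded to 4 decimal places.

At z = 20.16 mm: the cylinder: section is a regular 12-gon, circumradius r=3.5; the cylinder at (-1, 6.5) is absent (z outside [24.5, 39]); Combining (union): only the r=3.5 cylinder is present, so the union is just that shape — 1 connected region. The outline is a single polygon with 12 vertices. Extrusion per mm of travel: 0.4 × 0.32 / (π × 0.875²) = 0.053216. Accumulating E over each segment gives final E = 1.1568.

G0 X-3.50 Y0.00 Z20.16
G1 X-3.03 Y-1.75 E0.0964
G1 X-1.75 Y-3.03 E0.1928
G1 X0.00 Y-3.50 E0.2892
G1 X1.75 Y-3.03 E0.3856
G1 X3.03 Y-1.75 E0.4819
G1 X3.50 Y0.00 E0.5784
G1 X3.03 Y1.75 E0.6748
G1 X1.75 Y3.03 E0.7711
G1 X0.00 Y3.50 E0.8676
G1 X-1.75 Y3.03 E0.9640
G1 X-3.03 Y1.75 E1.0603
G1 X-3.50 Y0.00 E1.1568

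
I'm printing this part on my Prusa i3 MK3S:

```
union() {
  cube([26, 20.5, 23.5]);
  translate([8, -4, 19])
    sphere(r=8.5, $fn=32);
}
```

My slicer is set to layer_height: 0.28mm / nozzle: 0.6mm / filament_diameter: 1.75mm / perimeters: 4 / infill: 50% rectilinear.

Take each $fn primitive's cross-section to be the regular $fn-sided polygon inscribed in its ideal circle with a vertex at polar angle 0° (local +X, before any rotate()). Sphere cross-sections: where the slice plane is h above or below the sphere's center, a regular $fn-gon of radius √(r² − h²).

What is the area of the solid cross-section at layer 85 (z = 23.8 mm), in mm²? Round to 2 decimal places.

153.61 mm²

At z = 23.8 mm: the cube does not reach this height (z outside [0, 23.5]); the sphere at (8, -4): section is a regular 32-gon, circumradius = √(r²−h²) = √(8.5²−4.8²) = 7.015 (area = (32/2)·7.015²·sin(360°/32) = 153.61 mm²); Combining (union): only the r=8.5 sphere at (8, -4) is present, so the union is just that shape — area = 153.61 mm². Overall, the cross-section is a single solid region. Net area = 153.61 mm².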